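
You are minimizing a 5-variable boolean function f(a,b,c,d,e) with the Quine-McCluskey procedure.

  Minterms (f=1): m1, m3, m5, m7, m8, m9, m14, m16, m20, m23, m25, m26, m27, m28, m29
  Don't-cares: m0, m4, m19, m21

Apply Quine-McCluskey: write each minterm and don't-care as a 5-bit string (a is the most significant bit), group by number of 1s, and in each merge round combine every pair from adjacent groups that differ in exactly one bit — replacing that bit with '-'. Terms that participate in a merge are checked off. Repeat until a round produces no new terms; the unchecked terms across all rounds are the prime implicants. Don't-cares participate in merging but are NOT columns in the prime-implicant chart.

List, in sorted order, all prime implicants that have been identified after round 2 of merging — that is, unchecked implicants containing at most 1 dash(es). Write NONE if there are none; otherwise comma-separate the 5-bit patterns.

Round 0: 00000✓ 00001✓ 00011✓ 00100✓ 00101✓ 00111✓ 01000✓ 01001✓ 01110 10000✓ 10011✓ 10100✓ 10101✓ 10111✓ 11001✓ 11010✓ 11011✓ 11100✓ 11101✓
Round 1: -0000✓ -0011✓ -0100✓ -0101✓ -0111✓ -1001 0-000✓ 0-001✓ 00-00✓ 00-01✓ 00-11✓ 000-1✓ 0000-✓ 001-1✓ 0010-✓ 0100-✓ 1-011 1-100✓ 1-101✓ 10-00✓ 10-11✓ 101-1✓ 1010-✓ 11-01 110-1 1101- 1110-✓
Round 2: -0-00 -0-11 -01-1 -010- 0-00- 00--1 00-0- 1-10-
PIs = {-0-00, -0-11, -01-1, -010-, -1001, 0-00-, 00--1, 00-0-, 01110, 1-011, 1-10-, 11-01, 110-1, 1101-}

-1001, 01110, 1-011, 11-01, 110-1, 1101-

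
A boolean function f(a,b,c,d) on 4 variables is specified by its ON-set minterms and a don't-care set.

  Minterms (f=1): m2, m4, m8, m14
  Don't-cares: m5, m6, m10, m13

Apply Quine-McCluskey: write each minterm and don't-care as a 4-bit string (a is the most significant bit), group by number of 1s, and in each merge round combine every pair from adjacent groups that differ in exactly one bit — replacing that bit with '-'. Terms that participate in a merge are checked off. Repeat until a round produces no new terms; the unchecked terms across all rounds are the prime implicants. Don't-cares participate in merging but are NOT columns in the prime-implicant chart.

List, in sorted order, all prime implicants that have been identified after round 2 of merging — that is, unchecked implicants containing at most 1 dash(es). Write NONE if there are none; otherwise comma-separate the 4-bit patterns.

[col 0] 0010*, 0100*, 0101*, 0110*, 1000*, 1010*, 1101*, 1110*
[col 1] -010*, -101, -110*, 0-10*, 01-0, 010-, 1-10*, 10-0
[col 2] --10
Prime implicants: --10, -101, 01-0, 010-, 10-0

-101, 01-0, 010-, 10-0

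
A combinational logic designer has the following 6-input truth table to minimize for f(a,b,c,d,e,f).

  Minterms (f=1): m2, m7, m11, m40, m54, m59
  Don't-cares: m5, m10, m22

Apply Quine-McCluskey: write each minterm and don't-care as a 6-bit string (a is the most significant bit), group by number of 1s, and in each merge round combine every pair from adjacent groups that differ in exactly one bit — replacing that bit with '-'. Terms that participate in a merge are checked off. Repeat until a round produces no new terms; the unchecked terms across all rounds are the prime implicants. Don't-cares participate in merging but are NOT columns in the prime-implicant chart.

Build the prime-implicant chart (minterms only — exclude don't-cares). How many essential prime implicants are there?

6

[col 0] 000010*, 000101*, 000111*, 001010*, 001011*, 010110*, 101000, 110110*, 111011
[col 1] -10110, 00-010, 0001-1, 00101-
Prime implicants: -10110, 00-010, 0001-1, 00101-, 101000, 111011
PI chart (minterm → PIs covering it):
  2 | 00-010  (sole → essential)
  7 | 0001-1  (sole → essential)
  11 | 00101-  (sole → essential)
  40 | 101000  (sole → essential)
  54 | -10110  (sole → essential)
  59 | 111011  (sole → essential)
Essential prime implicants: -10110, 00-010, 0001-1, 00101-, 101000, 111011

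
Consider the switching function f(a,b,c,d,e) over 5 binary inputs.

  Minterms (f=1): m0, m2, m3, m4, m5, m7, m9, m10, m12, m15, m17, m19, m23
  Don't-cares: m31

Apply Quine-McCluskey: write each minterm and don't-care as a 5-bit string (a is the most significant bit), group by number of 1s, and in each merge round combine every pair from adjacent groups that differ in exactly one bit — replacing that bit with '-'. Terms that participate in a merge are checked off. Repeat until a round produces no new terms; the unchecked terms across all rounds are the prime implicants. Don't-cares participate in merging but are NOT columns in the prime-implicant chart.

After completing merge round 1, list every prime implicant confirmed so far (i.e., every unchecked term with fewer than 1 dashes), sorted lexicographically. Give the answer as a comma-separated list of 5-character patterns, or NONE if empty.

size-2^0 implicants → 00000(✓)  00010(✓)  00011(✓)  00100(✓)  00101(✓)  00111(✓)  01001  01010(✓)  01100(✓)  01111(✓)  10001(✓)  10011(✓)  10111(✓)  11111(✓)
size-2^1 implicants → -0011(✓)  -0111(✓)  -1111(✓)  0-010  0-100  0-111(✓)  00-00  00-11(✓)  000-0  0001-  001-1  0010-  1-111(✓)  10-11(✓)  100-1
size-2^2 implicants → --111  -0-11
Unchecked terms (primes): --111, -0-11, 0-010, 0-100, 00-00, 000-0, 0001-, 001-1, 0010-, 01001, 100-1

01001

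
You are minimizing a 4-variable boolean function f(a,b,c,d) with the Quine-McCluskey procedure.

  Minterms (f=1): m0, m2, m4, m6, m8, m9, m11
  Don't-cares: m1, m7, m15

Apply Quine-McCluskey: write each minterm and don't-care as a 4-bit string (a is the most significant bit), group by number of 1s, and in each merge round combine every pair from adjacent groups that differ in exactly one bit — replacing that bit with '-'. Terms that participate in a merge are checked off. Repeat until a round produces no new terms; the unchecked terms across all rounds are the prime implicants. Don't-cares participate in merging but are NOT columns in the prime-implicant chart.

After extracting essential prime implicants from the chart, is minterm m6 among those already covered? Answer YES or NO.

[col 0] 0000*, 0001*, 0010*, 0100*, 0110*, 0111*, 1000*, 1001*, 1011*, 1111*
[col 1] -000*, -001*, -111, 0-00*, 0-10*, 00-0*, 000-*, 01-0*, 011-, 1-11, 10-1, 100-*
[col 2] -00-, 0--0
Prime implicants: -00-, -111, 0--0, 011-, 1-11, 10-1
PI chart (minterm → PIs covering it):
  0 | -00-,0--0
  2 | 0--0  (sole → essential)
  4 | 0--0  (sole → essential)
  6 | 0--0,011-
  8 | -00-  (sole → essential)
  9 | -00-,10-1
  11 | 1-11,10-1
Essential prime implicants: -00-, 0--0

YES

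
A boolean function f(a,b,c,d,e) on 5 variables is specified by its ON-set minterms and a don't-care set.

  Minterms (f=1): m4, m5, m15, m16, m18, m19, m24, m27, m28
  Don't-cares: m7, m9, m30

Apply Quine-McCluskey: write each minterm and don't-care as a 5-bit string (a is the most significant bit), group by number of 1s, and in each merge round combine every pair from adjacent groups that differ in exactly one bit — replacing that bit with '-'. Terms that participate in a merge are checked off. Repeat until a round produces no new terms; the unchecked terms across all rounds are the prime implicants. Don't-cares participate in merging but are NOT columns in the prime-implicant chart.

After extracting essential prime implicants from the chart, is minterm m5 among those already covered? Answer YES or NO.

[col 0] 00100*, 00101*, 00111*, 01001, 01111*, 10000*, 10010*, 10011*, 11000*, 11011*, 11100*, 11110*
[col 1] 0-111, 001-1, 0010-, 1-000, 1-011, 100-0, 1001-, 11-00, 111-0
Prime implicants: 0-111, 001-1, 0010-, 01001, 1-000, 1-011, 100-0, 1001-, 11-00, 111-0
PI chart (minterm → PIs covering it):
  4 | 0010-  (sole → essential)
  5 | 001-1,0010-
  15 | 0-111  (sole → essential)
  16 | 1-000,100-0
  18 | 100-0,1001-
  19 | 1-011,1001-
  24 | 1-000,11-00
  27 | 1-011  (sole → essential)
  28 | 11-00,111-0
Essential prime implicants: 0-111, 0010-, 1-011

YES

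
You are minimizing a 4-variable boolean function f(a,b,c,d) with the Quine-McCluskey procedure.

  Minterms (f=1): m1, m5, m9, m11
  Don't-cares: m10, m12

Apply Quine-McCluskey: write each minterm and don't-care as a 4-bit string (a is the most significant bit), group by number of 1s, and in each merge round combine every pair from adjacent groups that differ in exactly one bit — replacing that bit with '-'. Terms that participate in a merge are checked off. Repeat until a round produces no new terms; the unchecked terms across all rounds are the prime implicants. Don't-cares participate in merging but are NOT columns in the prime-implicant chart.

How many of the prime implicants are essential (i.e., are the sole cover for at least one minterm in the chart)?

1

size-2^0 implicants → 0001(✓)  0101(✓)  1001(✓)  1010(✓)  1011(✓)  1100
size-2^1 implicants → -001  0-01  10-1  101-
Unchecked terms (primes): -001, 0-01, 10-1, 101-, 1100
Minterm coverage:
  m1 ⊆ -001,0-01
  m5 ⊆ 0-01 [E]
  m9 ⊆ -001,10-1
  m11 ⊆ 10-1,101-
E = {0-01}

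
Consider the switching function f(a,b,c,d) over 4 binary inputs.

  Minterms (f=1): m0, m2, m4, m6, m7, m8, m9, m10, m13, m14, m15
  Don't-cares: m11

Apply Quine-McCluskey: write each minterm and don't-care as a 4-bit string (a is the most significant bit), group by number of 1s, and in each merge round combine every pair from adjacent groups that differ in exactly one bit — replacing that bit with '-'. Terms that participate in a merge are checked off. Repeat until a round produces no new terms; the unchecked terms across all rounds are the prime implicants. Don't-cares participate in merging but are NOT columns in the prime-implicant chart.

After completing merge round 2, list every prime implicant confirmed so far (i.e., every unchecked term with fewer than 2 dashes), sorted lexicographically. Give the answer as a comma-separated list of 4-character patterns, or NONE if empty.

NONE

Round 0: 0000✓ 0010✓ 0100✓ 0110✓ 0111✓ 1000✓ 1001✓ 1010✓ 1011✓ 1101✓ 1110✓ 1111✓
Round 1: -000✓ -010✓ -110✓ -111✓ 0-00✓ 0-10✓ 00-0✓ 01-0✓ 011-✓ 1-01✓ 1-10✓ 1-11✓ 10-0✓ 10-1✓ 100-✓ 101-✓ 11-1✓ 111-✓
Round 2: --10 -0-0 -11- 0--0 1--1 1-1- 10--
PIs = {--10, -0-0, -11-, 0--0, 1--1, 1-1-, 10--}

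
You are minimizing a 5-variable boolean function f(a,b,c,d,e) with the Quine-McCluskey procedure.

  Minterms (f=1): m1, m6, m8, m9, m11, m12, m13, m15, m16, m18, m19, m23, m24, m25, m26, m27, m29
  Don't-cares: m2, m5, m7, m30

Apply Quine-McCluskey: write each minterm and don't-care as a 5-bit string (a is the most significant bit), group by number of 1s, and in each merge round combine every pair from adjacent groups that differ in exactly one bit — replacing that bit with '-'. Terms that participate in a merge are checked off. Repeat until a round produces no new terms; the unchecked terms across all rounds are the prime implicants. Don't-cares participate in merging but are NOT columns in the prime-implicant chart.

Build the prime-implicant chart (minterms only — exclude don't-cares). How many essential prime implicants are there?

Round 0: 00001✓ 00010✓ 00101✓ 00110✓ 00111✓ 01000✓ 01001✓ 01011✓ 01100✓ 01101✓ 01111✓ 10000✓ 10010✓ 10011✓ 10111✓ 11000✓ 11001✓ 11010✓ 11011✓ 11101✓ 11110✓
Round 1: -0010 -0111 -1000✓ -1001✓ -1011✓ -1101✓ 0-001✓ 0-101✓ 0-111✓ 00-01✓ 00-10 001-1✓ 0011- 01-00✓ 01-01✓ 01-11✓ 010-1✓ 0100-✓ 011-1✓ 0110-✓ 1-000✓ 1-010✓ 1-011✓ 10-11 100-0✓ 1001-✓ 11-01✓ 11-10 110-0✓ 110-1✓ 1100-✓ 1101-✓
Round 2: -1-01 -10-1 -100- 0--01 0-1-1 01--1 01-0- 1-0-0 1-01- 110--
PIs = {-0010, -0111, -1-01, -10-1, -100-, 0--01, 0-1-1, 00-10, 0011-, 01--1, 01-0-, 1-0-0, 1-01-, 10-11, 11-10, 110--}
Coverage chart:
  m1: 0--01 ←essential
  m6: 00-10,0011-
  m8: -100-,01-0-
  m9: -1-01,-10-1,-100-,0--01,01--1,01-0-
  m11: -10-1,01--1
  m12: 01-0- ←essential
  m13: -1-01,0--01,0-1-1,01--1,01-0-
  m15: 0-1-1,01--1
  m16: 1-0-0 ←essential
  m18: -0010,1-0-0,1-01-
  m19: 1-01-,10-11
  m23: -0111,10-11
  m24: -100-,1-0-0,110--
  m25: -1-01,-10-1,-100-,110--
  m26: 1-0-0,1-01-,11-10,110--
  m27: -10-1,1-01-,110--
  m29: -1-01 ←essential
Essential: -1-01, 0--01, 01-0-, 1-0-0

4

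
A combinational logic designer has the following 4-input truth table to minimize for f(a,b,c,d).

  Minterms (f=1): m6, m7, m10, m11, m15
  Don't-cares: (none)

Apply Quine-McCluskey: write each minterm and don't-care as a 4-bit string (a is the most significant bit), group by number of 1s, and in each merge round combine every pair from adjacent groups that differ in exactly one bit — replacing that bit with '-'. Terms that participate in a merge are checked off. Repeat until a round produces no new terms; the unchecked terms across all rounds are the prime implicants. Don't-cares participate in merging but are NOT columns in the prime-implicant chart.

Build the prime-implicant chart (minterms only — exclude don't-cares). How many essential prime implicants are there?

2

Round 0: 0110✓ 0111✓ 1010✓ 1011✓ 1111✓
Round 1: -111 011- 1-11 101-
PIs = {-111, 011-, 1-11, 101-}
Coverage chart:
  m6: 011- ←essential
  m7: -111,011-
  m10: 101- ←essential
  m11: 1-11,101-
  m15: -111,1-11
Essential: 011-, 101-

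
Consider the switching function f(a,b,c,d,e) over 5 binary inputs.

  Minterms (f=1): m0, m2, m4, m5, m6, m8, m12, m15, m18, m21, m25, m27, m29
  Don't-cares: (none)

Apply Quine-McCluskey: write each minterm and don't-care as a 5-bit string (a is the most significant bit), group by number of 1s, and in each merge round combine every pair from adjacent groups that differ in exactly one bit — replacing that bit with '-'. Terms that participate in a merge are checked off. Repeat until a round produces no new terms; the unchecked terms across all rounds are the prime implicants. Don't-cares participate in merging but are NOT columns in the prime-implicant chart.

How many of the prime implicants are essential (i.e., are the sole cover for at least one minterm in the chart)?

5

[col 0] 00000*, 00010*, 00100*, 00101*, 00110*, 01000*, 01100*, 01111, 10010*, 10101*, 11001*, 11011*, 11101*
[col 1] -0010, -0101, 0-000*, 0-100*, 00-00*, 00-10*, 000-0*, 001-0*, 0010-, 01-00*, 1-101, 11-01, 110-1
[col 2] 0--00, 00--0
Prime implicants: -0010, -0101, 0--00, 00--0, 0010-, 01111, 1-101, 11-01, 110-1
PI chart (minterm → PIs covering it):
  0 | 0--00,00--0
  2 | -0010,00--0
  4 | 0--00,00--0,0010-
  5 | -0101,0010-
  6 | 00--0  (sole → essential)
  8 | 0--00  (sole → essential)
  12 | 0--00  (sole → essential)
  15 | 01111  (sole → essential)
  18 | -0010  (sole → essential)
  21 | -0101,1-101
  25 | 11-01,110-1
  27 | 110-1  (sole → essential)
  29 | 1-101,11-01
Essential prime implicants: -0010, 0--00, 00--0, 01111, 110-1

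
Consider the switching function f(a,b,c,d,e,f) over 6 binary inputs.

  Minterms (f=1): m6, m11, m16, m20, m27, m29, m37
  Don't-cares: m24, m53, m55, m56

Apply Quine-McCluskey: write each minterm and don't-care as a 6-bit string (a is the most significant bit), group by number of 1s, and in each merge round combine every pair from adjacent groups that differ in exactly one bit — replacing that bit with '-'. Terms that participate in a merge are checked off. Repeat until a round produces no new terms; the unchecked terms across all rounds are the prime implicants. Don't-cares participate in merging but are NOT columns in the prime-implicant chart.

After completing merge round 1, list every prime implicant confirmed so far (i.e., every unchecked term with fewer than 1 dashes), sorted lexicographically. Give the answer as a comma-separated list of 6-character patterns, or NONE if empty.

[col 0] 000110, 001011*, 010000*, 010100*, 011000*, 011011*, 011101, 100101*, 110101*, 110111*, 111000*
[col 1] -11000, 0-1011, 01-000, 010-00, 1-0101, 1101-1
Prime implicants: -11000, 0-1011, 000110, 01-000, 010-00, 011101, 1-0101, 1101-1

000110, 011101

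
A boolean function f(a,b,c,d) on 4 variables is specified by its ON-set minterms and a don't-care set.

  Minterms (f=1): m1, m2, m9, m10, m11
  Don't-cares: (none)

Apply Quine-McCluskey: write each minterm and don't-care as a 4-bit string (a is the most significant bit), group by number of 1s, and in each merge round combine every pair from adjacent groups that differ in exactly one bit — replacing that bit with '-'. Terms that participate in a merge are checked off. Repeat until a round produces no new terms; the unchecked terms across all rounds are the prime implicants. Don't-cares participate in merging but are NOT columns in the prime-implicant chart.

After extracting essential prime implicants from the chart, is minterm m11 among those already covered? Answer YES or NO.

NO

size-2^0 implicants → 0001(✓)  0010(✓)  1001(✓)  1010(✓)  1011(✓)
size-2^1 implicants → -001  -010  10-1  101-
Unchecked terms (primes): -001, -010, 10-1, 101-
Minterm coverage:
  m1 ⊆ -001 [E]
  m2 ⊆ -010 [E]
  m9 ⊆ -001,10-1
  m10 ⊆ -010,101-
  m11 ⊆ 10-1,101-
E = {-001, -010}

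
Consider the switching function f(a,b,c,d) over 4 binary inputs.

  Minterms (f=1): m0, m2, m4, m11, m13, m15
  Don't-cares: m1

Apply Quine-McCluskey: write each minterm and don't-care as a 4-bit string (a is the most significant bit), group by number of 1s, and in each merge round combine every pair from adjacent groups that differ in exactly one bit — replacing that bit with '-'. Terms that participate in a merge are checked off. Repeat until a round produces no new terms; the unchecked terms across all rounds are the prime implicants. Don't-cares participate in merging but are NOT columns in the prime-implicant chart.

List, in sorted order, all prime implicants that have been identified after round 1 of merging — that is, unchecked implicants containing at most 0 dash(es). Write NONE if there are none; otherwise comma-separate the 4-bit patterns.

NONE

Round 0: 0000✓ 0001✓ 0010✓ 0100✓ 1011✓ 1101✓ 1111✓
Round 1: 0-00 00-0 000- 1-11 11-1
PIs = {0-00, 00-0, 000-, 1-11, 11-1}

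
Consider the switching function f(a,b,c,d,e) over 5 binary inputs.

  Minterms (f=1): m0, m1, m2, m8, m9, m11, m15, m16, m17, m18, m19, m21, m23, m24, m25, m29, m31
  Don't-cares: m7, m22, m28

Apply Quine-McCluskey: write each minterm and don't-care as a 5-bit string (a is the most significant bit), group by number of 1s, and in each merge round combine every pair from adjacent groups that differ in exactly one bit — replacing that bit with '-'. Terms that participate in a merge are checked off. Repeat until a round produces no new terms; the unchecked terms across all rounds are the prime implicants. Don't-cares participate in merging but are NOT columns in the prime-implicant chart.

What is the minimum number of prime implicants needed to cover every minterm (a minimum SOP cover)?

[col 0] 00000*, 00001*, 00010*, 00111*, 01000*, 01001*, 01011*, 01111*, 10000*, 10001*, 10010*, 10011*, 10101*, 10110*, 10111*, 11000*, 11001*, 11100*, 11101*, 11111*
[col 1] -0000*, -0001*, -0010*, -0111*, -1000*, -1001*, -1111*, 0-000*, 0-001*, 0-111*, 000-0*, 0000-*, 01-11, 010-1, 0100-*, 1-000*, 1-001*, 1-101*, 1-111*, 10-01*, 10-10*, 10-11*, 100-0*, 100-1*, 1000-*, 1001-*, 101-1*, 1011-*, 11-00*, 11-01*, 1100-*, 111-1*, 1110-*
[col 2] --000*, --001*, --111, -00-0, -000-*, -100-*, 0-00-*, 1--01, 1-00-*, 1-1-1, 10--1, 10-1-, 100--, 11-0-
[col 3] --00-
Prime implicants: --00-, --111, -00-0, 01-11, 010-1, 1--01, 1-1-1, 10--1, 10-1-, 100--, 11-0-
PI chart (minterm → PIs covering it):
  0 | --00-,-00-0
  1 | --00-  (sole → essential)
  2 | -00-0  (sole → essential)
  8 | --00-  (sole → essential)
  9 | --00-,010-1
  11 | 01-11,010-1
  15 | --111,01-11
  16 | --00-,-00-0,100--
  17 | --00-,1--01,10--1,100--
  18 | -00-0,10-1-,100--
  19 | 10--1,10-1-,100--
  21 | 1--01,1-1-1,10--1
  23 | --111,1-1-1,10--1,10-1-
  24 | --00-,11-0-
  25 | --00-,1--01,11-0-
  29 | 1--01,1-1-1,11-0-
  31 | --111,1-1-1
Essential prime implicants: --00-, -00-0
Petrick residual → 01-11, 1-1-1, 10--1
Minimum SOP uses 5 PIs: c'd' + b'c'e' + a'bde + ace + ab'e

5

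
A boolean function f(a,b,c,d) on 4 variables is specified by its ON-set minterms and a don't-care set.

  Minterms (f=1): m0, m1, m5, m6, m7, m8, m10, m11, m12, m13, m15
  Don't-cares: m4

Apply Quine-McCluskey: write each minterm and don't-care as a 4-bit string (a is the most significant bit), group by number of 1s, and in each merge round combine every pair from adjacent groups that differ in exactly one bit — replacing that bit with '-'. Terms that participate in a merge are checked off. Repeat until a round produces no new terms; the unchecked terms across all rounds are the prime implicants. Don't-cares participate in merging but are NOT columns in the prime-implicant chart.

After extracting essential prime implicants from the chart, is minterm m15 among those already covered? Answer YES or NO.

size-2^0 implicants → 0000(✓)  0001(✓)  0100(✓)  0101(✓)  0110(✓)  0111(✓)  1000(✓)  1010(✓)  1011(✓)  1100(✓)  1101(✓)  1111(✓)
size-2^1 implicants → -000(✓)  -100(✓)  -101(✓)  -111(✓)  0-00(✓)  0-01(✓)  000-(✓)  01-0(✓)  01-1(✓)  010-(✓)  011-(✓)  1-00(✓)  1-11  10-0  101-  11-1(✓)  110-(✓)
size-2^2 implicants → --00  -1-1  -10-  0-0-  01--
Unchecked terms (primes): --00, -1-1, -10-, 0-0-, 01--, 1-11, 10-0, 101-
Minterm coverage:
  m0 ⊆ --00,0-0-
  m1 ⊆ 0-0- [E]
  m5 ⊆ -1-1,-10-,0-0-,01--
  m6 ⊆ 01-- [E]
  m7 ⊆ -1-1,01--
  m8 ⊆ --00,10-0
  m10 ⊆ 10-0,101-
  m11 ⊆ 1-11,101-
  m12 ⊆ --00,-10-
  m13 ⊆ -1-1,-10-
  m15 ⊆ -1-1,1-11
E = {0-0-, 01--}

NO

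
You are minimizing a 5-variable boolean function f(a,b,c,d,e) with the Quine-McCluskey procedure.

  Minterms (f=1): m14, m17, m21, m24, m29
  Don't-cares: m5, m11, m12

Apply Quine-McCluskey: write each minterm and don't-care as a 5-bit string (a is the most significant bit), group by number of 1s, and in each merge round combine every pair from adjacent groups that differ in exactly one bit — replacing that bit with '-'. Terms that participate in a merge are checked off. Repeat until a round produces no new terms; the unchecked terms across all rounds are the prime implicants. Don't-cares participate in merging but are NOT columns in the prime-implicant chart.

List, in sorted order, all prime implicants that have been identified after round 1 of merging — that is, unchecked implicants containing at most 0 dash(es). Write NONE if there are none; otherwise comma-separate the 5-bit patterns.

01011, 11000

size-2^0 implicants → 00101(✓)  01011  01100(✓)  01110(✓)  10001(✓)  10101(✓)  11000  11101(✓)
size-2^1 implicants → -0101  011-0  1-101  10-01
Unchecked terms (primes): -0101, 01011, 011-0, 1-101, 10-01, 11000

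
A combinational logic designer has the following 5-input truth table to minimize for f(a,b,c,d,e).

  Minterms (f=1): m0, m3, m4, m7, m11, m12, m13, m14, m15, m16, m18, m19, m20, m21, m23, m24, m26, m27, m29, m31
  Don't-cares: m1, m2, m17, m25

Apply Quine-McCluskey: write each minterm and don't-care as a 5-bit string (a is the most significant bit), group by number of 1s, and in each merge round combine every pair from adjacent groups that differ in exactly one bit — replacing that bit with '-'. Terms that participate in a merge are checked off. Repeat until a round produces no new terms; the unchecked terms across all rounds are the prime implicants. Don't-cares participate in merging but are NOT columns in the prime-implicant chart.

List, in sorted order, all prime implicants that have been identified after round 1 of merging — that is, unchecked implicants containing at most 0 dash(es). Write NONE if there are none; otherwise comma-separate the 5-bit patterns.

NONE

Round 0: 00000✓ 00001✓ 00010✓ 00011✓ 00100✓ 00111✓ 01011✓ 01100✓ 01101✓ 01110✓ 01111✓ 10000✓ 10001✓ 10010✓ 10011✓ 10100✓ 10101✓ 10111✓ 11000✓ 11001✓ 11010✓ 11011✓ 11101✓ 11111✓
Round 1: -0000✓ -0001✓ -0010✓ -0011✓ -0100✓ -0111✓ -1011✓ -1101✓ -1111✓ 0-011✓ 0-100 0-111✓ 00-00✓ 00-11✓ 000-0✓ 000-1✓ 0000-✓ 0001-✓ 01-11✓ 011-0✓ 011-1✓ 0110-✓ 0111-✓ 1-000✓ 1-001✓ 1-010✓ 1-011✓ 1-101✓ 1-111✓ 10-00✓ 10-01✓ 10-11✓ 100-0✓ 100-1✓ 1000-✓ 1001-✓ 101-1✓ 1010-✓ 11-01✓ 11-11✓ 110-0✓ 110-1✓ 1100-✓ 1101-✓ 111-1✓
Round 2: --011✓ --111✓ -0-00 -0-11✓ -00-0✓ -00-1✓ -000-✓ -001-✓ -1-11✓ -11-1 0--11✓ 000--✓ 011-- 1--01✓ 1--11✓ 1-0-0✓ 1-0-1✓ 1-00-✓ 1-01-✓ 1-1-1✓ 10--1✓ 10-0- 100--✓ 11--1✓ 110--✓
Round 3: ---11 -00-- 1---1 1-0--
PIs = {---11, -0-00, -00--, -11-1, 0-100, 011--, 1---1, 1-0--, 10-0-}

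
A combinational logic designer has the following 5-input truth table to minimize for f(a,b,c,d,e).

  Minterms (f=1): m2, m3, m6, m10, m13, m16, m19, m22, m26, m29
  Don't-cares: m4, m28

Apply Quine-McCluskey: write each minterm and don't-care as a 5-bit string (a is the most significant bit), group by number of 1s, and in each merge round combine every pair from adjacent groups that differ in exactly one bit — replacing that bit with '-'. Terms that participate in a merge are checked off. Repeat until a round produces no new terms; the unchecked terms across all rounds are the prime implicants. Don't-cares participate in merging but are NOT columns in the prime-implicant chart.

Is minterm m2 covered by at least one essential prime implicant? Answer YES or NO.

size-2^0 implicants → 00010(✓)  00011(✓)  00100(✓)  00110(✓)  01010(✓)  01101(✓)  10000  10011(✓)  10110(✓)  11010(✓)  11100(✓)  11101(✓)
size-2^1 implicants → -0011  -0110  -1010  -1101  0-010  00-10  0001-  001-0  1110-
Unchecked terms (primes): -0011, -0110, -1010, -1101, 0-010, 00-10, 0001-, 001-0, 10000, 1110-
Minterm coverage:
  m2 ⊆ 0-010,00-10,0001-
  m3 ⊆ -0011,0001-
  m6 ⊆ -0110,00-10,001-0
  m10 ⊆ -1010,0-010
  m13 ⊆ -1101 [E]
  m16 ⊆ 10000 [E]
  m19 ⊆ -0011 [E]
  m22 ⊆ -0110 [E]
  m26 ⊆ -1010 [E]
  m29 ⊆ -1101,1110-
E = {-0011, -0110, -1010, -1101, 10000}

NO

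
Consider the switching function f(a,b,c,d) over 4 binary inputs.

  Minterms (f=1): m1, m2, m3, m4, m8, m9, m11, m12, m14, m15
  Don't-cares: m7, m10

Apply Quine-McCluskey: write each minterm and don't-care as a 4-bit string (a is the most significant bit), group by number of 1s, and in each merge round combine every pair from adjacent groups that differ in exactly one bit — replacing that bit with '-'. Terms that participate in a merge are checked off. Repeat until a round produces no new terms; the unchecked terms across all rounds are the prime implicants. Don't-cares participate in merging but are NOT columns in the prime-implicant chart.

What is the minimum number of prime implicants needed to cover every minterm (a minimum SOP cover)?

5

Round 0: 0001✓ 0010✓ 0011✓ 0100✓ 0111✓ 1000✓ 1001✓ 1010✓ 1011✓ 1100✓ 1110✓ 1111✓
Round 1: -001✓ -010✓ -011✓ -100 -111✓ 0-11✓ 00-1✓ 001-✓ 1-00✓ 1-10✓ 1-11✓ 10-0✓ 10-1✓ 100-✓ 101-✓ 11-0✓ 111-✓
Round 2: --11 -0-1 -01- 1--0 1-1- 10--
PIs = {--11, -0-1, -01-, -100, 1--0, 1-1-, 10--}
Coverage chart:
  m1: -0-1 ←essential
  m2: -01- ←essential
  m3: --11,-0-1,-01-
  m4: -100 ←essential
  m8: 1--0,10--
  m9: -0-1,10--
  m11: --11,-0-1,-01-,1-1-,10--
  m12: -100,1--0
  m14: 1--0,1-1-
  m15: --11,1-1-
Essential: -0-1, -01-, -100
Petrick residual → --11, 1--0
Min cover (5 terms): cd + b'd + b'c + bc'd' + ad'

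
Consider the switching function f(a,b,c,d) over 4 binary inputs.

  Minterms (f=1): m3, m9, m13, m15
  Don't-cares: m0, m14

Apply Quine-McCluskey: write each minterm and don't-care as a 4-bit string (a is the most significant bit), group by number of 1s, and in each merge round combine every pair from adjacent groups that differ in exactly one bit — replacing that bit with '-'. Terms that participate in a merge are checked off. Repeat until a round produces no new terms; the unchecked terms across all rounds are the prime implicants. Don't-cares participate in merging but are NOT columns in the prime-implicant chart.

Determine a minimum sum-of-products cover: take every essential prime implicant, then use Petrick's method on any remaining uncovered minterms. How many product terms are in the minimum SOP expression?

3

size-2^0 implicants → 0000  0011  1001(✓)  1101(✓)  1110(✓)  1111(✓)
size-2^1 implicants → 1-01  11-1  111-
Unchecked terms (primes): 0000, 0011, 1-01, 11-1, 111-
Minterm coverage:
  m3 ⊆ 0011 [E]
  m9 ⊆ 1-01 [E]
  m13 ⊆ 1-01,11-1
  m15 ⊆ 11-1,111-
E = {0011, 1-01}
Petrick residual → 11-1
Cover = a'b'cd + ac'd + abd  |cover|=3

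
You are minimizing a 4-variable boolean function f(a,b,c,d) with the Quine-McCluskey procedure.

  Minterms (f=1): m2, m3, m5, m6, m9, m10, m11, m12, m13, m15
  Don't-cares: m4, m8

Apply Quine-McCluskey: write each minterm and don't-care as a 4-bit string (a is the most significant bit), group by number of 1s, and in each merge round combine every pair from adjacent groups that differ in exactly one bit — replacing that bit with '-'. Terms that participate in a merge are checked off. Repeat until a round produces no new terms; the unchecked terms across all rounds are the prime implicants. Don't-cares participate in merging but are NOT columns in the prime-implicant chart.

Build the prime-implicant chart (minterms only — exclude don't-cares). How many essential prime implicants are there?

3

Round 0: 0010✓ 0011✓ 0100✓ 0101✓ 0110✓ 1000✓ 1001✓ 1010✓ 1011✓ 1100✓ 1101✓ 1111✓
Round 1: -010✓ -011✓ -100✓ -101✓ 0-10 001-✓ 01-0 010-✓ 1-00✓ 1-01✓ 1-11✓ 10-0✓ 10-1✓ 100-✓ 101-✓ 11-1✓ 110-✓
Round 2: -01- -10- 1--1 1-0- 10--
PIs = {-01-, -10-, 0-10, 01-0, 1--1, 1-0-, 10--}
Coverage chart:
  m2: -01-,0-10
  m3: -01- ←essential
  m5: -10- ←essential
  m6: 0-10,01-0
  m9: 1--1,1-0-,10--
  m10: -01-,10--
  m11: -01-,1--1,10--
  m12: -10-,1-0-
  m13: -10-,1--1,1-0-
  m15: 1--1 ←essential
Essential: -01-, -10-, 1--1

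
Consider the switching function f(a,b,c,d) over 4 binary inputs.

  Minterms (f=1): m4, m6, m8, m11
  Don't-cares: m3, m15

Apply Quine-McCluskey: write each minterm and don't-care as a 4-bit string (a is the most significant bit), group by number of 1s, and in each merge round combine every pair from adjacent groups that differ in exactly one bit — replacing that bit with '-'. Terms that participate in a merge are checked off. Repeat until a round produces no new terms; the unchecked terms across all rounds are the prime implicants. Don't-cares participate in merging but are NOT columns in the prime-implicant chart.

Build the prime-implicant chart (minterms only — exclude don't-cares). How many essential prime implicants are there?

2

size-2^0 implicants → 0011(✓)  0100(✓)  0110(✓)  1000  1011(✓)  1111(✓)
size-2^1 implicants → -011  01-0  1-11
Unchecked terms (primes): -011, 01-0, 1-11, 1000
Minterm coverage:
  m4 ⊆ 01-0 [E]
  m6 ⊆ 01-0 [E]
  m8 ⊆ 1000 [E]
  m11 ⊆ -011,1-11
E = {01-0, 1000}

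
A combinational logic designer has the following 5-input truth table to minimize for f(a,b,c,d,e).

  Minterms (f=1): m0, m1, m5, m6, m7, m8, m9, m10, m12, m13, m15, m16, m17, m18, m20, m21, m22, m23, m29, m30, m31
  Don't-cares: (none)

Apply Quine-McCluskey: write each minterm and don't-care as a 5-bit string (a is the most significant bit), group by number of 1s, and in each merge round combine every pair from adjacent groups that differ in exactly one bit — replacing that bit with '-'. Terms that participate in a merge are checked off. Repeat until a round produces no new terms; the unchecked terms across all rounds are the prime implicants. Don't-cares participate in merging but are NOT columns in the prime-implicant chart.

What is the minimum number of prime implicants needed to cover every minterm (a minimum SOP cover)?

[col 0] 00000*, 00001*, 00101*, 00110*, 00111*, 01000*, 01001*, 01010*, 01100*, 01101*, 01111*, 10000*, 10001*, 10010*, 10100*, 10101*, 10110*, 10111*, 11101*, 11110*, 11111*
[col 1] -0000*, -0001*, -0101*, -0110*, -0111*, -1101*, -1111*, 0-000*, 0-001*, 0-101*, 0-111*, 00-01*, 0000-*, 001-1*, 0011-*, 01-00*, 01-01*, 010-0, 0100-*, 011-1*, 0110-*, 1-101*, 1-110*, 1-111*, 10-00*, 10-01*, 10-10*, 100-0*, 1000-*, 101-0*, 101-1*, 1010-*, 1011-*, 111-1*, 1111-*
[col 2] --101*, --111*, -0-01, -000-, -01-1*, -011-, -11-1*, 0--01, 0-00-, 0-1-1*, 01-0-, 1-1-1*, 1-11-, 10--0, 10-0-, 101--
[col 3] --1-1
Prime implicants: --1-1, -0-01, -000-, -011-, 0--01, 0-00-, 01-0-, 010-0, 1-11-, 10--0, 10-0-, 101--
PI chart (minterm → PIs covering it):
  0 | -000-,0-00-
  1 | -0-01,-000-,0--01,0-00-
  5 | --1-1,-0-01,0--01
  6 | -011-  (sole → essential)
  7 | --1-1,-011-
  8 | 0-00-,01-0-,010-0
  9 | 0--01,0-00-,01-0-
  10 | 010-0  (sole → essential)
  12 | 01-0-  (sole → essential)
  13 | --1-1,0--01,01-0-
  15 | --1-1  (sole → essential)
  16 | -000-,10--0,10-0-
  17 | -0-01,-000-,10-0-
  18 | 10--0  (sole → essential)
  20 | 10--0,10-0-,101--
  21 | --1-1,-0-01,10-0-,101--
  22 | -011-,1-11-,10--0,101--
  23 | --1-1,-011-,1-11-,101--
  29 | --1-1  (sole → essential)
  30 | 1-11-  (sole → essential)
  31 | --1-1,1-11-
Essential prime implicants: --1-1, -011-, 01-0-, 010-0, 1-11-, 10--0
Petrick residual → -000-
Minimum SOP uses 7 PIs: ce + b'c'd' + b'cd + a'bd' + a'bc'e' + acd + ab'e'

7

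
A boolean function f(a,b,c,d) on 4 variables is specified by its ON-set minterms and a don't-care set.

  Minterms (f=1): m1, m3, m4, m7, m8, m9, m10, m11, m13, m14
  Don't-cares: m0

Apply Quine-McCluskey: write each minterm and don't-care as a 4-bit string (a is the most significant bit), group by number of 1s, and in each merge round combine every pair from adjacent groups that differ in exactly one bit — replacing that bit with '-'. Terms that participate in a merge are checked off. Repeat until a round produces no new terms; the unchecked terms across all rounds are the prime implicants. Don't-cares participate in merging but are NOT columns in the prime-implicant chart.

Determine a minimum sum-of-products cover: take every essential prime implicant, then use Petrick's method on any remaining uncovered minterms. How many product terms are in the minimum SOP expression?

6

[col 0] 0000*, 0001*, 0011*, 0100*, 0111*, 1000*, 1001*, 1010*, 1011*, 1101*, 1110*
[col 1] -000*, -001*, -011*, 0-00, 0-11, 00-1*, 000-*, 1-01, 1-10, 10-0*, 10-1*, 100-*, 101-*
[col 2] -0-1, -00-, 10--
Prime implicants: -0-1, -00-, 0-00, 0-11, 1-01, 1-10, 10--
PI chart (minterm → PIs covering it):
  1 | -0-1,-00-
  3 | -0-1,0-11
  4 | 0-00  (sole → essential)
  7 | 0-11  (sole → essential)
  8 | -00-,10--
  9 | -0-1,-00-,1-01,10--
  10 | 1-10,10--
  11 | -0-1,10--
  13 | 1-01  (sole → essential)
  14 | 1-10  (sole → essential)
Essential prime implicants: 0-00, 0-11, 1-01, 1-10
Petrick residual → -0-1, -00-
Minimum SOP uses 6 PIs: b'd + b'c' + a'c'd' + a'cd + ac'd + acd'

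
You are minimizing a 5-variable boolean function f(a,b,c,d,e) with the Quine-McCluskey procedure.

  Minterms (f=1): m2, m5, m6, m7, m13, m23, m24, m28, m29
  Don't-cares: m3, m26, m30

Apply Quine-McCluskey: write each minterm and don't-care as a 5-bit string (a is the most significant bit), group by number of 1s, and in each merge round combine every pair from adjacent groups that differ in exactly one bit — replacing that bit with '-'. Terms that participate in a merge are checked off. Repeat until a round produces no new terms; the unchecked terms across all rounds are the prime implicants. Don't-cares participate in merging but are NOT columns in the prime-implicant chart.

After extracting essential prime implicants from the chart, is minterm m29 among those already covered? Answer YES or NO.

NO

[col 0] 00010*, 00011*, 00101*, 00110*, 00111*, 01101*, 10111*, 11000*, 11010*, 11100*, 11101*, 11110*
[col 1] -0111, -1101, 0-101, 00-10*, 00-11*, 0001-*, 001-1, 0011-*, 11-00*, 11-10*, 110-0*, 111-0*, 1110-
[col 2] 00-1-, 11--0
Prime implicants: -0111, -1101, 0-101, 00-1-, 001-1, 11--0, 1110-
PI chart (minterm → PIs covering it):
  2 | 00-1-  (sole → essential)
  5 | 0-101,001-1
  6 | 00-1-  (sole → essential)
  7 | -0111,00-1-,001-1
  13 | -1101,0-101
  23 | -0111  (sole → essential)
  24 | 11--0  (sole → essential)
  28 | 11--0,1110-
  29 | -1101,1110-
Essential prime implicants: -0111, 00-1-, 11--0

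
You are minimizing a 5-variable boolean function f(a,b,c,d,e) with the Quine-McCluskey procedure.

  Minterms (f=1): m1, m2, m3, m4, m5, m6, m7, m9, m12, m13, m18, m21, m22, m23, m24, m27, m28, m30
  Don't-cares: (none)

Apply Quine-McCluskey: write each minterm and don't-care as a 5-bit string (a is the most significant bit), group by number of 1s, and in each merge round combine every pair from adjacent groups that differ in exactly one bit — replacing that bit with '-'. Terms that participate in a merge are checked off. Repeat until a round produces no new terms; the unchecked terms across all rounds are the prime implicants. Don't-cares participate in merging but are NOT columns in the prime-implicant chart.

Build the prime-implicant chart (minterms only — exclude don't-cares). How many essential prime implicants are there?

5

size-2^0 implicants → 00001(✓)  00010(✓)  00011(✓)  00100(✓)  00101(✓)  00110(✓)  00111(✓)  01001(✓)  01100(✓)  01101(✓)  10010(✓)  10101(✓)  10110(✓)  10111(✓)  11000(✓)  11011  11100(✓)  11110(✓)
size-2^1 implicants → -0010(✓)  -0101(✓)  -0110(✓)  -0111(✓)  -1100  0-001(✓)  0-100(✓)  0-101(✓)  00-01(✓)  00-10(✓)  00-11(✓)  000-1(✓)  0001-(✓)  001-0(✓)  001-1(✓)  0010-(✓)  0011-(✓)  01-01(✓)  0110-(✓)  1-110  10-10(✓)  101-1(✓)  1011-(✓)  11-00  111-0
size-2^2 implicants → -0-10  -01-1  -011-  0--01  0-10-  00--1  00-1-  001--
Unchecked terms (primes): -0-10, -01-1, -011-, -1100, 0--01, 0-10-, 00--1, 00-1-, 001--, 1-110, 11-00, 11011, 111-0
Minterm coverage:
  m1 ⊆ 0--01,00--1
  m2 ⊆ -0-10,00-1-
  m3 ⊆ 00--1,00-1-
  m4 ⊆ 0-10-,001--
  m5 ⊆ -01-1,0--01,0-10-,00--1,001--
  m6 ⊆ -0-10,-011-,00-1-,001--
  m7 ⊆ -01-1,-011-,00--1,00-1-,001--
  m9 ⊆ 0--01 [E]
  m12 ⊆ -1100,0-10-
  m13 ⊆ 0--01,0-10-
  m18 ⊆ -0-10 [E]
  m21 ⊆ -01-1 [E]
  m22 ⊆ -0-10,-011-,1-110
  m23 ⊆ -01-1,-011-
  m24 ⊆ 11-00 [E]
  m27 ⊆ 11011 [E]
  m28 ⊆ -1100,11-00,111-0
  m30 ⊆ 1-110,111-0
E = {-0-10, -01-1, 0--01, 11-00, 11011}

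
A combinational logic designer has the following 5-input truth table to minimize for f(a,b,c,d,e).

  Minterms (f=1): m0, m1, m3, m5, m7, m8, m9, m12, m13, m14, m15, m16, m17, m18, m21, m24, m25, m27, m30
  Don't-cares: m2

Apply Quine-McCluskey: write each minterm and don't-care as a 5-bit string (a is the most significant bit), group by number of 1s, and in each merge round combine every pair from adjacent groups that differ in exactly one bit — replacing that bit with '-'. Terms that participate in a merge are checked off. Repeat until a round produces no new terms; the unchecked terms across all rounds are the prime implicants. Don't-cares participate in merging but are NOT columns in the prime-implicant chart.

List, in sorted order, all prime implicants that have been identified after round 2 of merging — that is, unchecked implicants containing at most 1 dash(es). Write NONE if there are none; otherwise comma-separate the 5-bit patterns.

-1110, 110-1

size-2^0 implicants → 00000(✓)  00001(✓)  00010(✓)  00011(✓)  00101(✓)  00111(✓)  01000(✓)  01001(✓)  01100(✓)  01101(✓)  01110(✓)  01111(✓)  10000(✓)  10001(✓)  10010(✓)  10101(✓)  11000(✓)  11001(✓)  11011(✓)  11110(✓)
size-2^1 implicants → -0000(✓)  -0001(✓)  -0010(✓)  -0101(✓)  -1000(✓)  -1001(✓)  -1110  0-000(✓)  0-001(✓)  0-101(✓)  0-111(✓)  00-01(✓)  00-11(✓)  000-0(✓)  000-1(✓)  0000-(✓)  0001-(✓)  001-1(✓)  01-00(✓)  01-01(✓)  0100-(✓)  011-0(✓)  011-1(✓)  0110-(✓)  0111-(✓)  1-000(✓)  1-001(✓)  10-01(✓)  100-0(✓)  1000-(✓)  110-1  1100-(✓)
size-2^2 implicants → --000(✓)  --001(✓)  -0-01  -00-0  -000-(✓)  -100-(✓)  0--01  0-00-(✓)  0-1-1  00--1  000--  01-0-  011--  1-00-(✓)
size-2^3 implicants → --00-
Unchecked terms (primes): --00-, -0-01, -00-0, -1110, 0--01, 0-1-1, 00--1, 000--, 01-0-, 011--, 110-1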